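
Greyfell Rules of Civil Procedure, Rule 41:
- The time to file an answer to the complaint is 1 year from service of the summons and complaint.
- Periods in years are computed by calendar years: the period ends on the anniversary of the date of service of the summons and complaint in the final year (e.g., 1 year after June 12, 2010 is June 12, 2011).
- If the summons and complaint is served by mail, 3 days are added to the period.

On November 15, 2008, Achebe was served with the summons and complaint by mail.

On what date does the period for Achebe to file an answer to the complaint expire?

1 year after November 15, 2008 is November 15, 2009.
Service was by mail, adding 3 days: November 15, 2009 + 3 days = November 18, 2009.

November 18, 2009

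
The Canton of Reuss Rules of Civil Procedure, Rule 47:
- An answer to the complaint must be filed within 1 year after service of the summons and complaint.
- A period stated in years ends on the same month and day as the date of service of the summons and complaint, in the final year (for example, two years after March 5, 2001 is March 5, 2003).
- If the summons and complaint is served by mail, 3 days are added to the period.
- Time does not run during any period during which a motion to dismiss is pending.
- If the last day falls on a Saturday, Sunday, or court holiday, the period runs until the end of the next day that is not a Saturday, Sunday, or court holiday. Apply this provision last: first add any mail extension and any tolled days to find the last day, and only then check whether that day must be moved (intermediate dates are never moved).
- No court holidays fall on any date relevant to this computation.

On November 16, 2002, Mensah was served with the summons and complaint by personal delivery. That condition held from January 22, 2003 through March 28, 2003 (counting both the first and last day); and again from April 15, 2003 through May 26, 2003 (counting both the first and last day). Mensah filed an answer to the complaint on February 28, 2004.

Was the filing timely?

Yes

1 year after November 16, 2002 is November 16, 2003.
Service was not by mail, so no mail extension applies.
From January 22, 2003 through March 28, 2003 inclusive is 66 days; tolling adds 66 days: November 16, 2003 + 66 days = January 21, 2004.
From April 15, 2003 through May 26, 2003 inclusive is 42 days; tolling adds 42 days: January 21, 2004 + 42 days = March 3, 2004.
March 3, 2004 is a Wednesday and not a court holiday, so no extension applies.
The deadline is March 3, 2004; the filing on February 28, 2004 is on or before that date.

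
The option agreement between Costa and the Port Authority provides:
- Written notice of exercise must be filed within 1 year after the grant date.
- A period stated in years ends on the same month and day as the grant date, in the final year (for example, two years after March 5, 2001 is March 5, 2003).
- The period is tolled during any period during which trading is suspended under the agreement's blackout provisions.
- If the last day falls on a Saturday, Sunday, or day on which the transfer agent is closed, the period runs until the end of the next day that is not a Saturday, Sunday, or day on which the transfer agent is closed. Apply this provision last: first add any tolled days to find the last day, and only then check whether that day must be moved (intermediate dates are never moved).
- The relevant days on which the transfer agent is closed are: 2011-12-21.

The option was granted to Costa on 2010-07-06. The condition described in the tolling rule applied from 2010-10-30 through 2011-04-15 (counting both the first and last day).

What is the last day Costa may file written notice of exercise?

1 year after 2010-07-06 is July 6, 2011.
From October 30, 2010 through April 15, 2011 inclusive is 168 days; tolling adds 168 days: July 6, 2011 + 168 days = December 21, 2011.
December 21, 2011 is a listed holiday. The next qualifying day is December 22, 2011.

December 22, 2011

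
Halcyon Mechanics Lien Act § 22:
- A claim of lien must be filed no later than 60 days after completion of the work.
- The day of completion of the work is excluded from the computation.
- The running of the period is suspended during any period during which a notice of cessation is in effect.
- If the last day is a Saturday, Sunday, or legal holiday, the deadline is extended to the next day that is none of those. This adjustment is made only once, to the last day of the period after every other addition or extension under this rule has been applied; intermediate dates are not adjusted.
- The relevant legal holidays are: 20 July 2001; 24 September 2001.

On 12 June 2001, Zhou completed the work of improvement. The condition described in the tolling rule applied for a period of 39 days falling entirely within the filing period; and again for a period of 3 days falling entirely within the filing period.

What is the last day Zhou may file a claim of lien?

60 days after 12 June 2001 is August 11, 2001.
Tolling adds 39 days: August 11, 2001 + 39 days = September 19, 2001.
Tolling adds 3 days: September 19, 2001 + 3 days = September 22, 2001.
September 22, 2001 is Saturday; September 23, 2001 is Sunday; September 24, 2001 is a listed holiday. The next qualifying day is September 25, 2001.

September 25, 2001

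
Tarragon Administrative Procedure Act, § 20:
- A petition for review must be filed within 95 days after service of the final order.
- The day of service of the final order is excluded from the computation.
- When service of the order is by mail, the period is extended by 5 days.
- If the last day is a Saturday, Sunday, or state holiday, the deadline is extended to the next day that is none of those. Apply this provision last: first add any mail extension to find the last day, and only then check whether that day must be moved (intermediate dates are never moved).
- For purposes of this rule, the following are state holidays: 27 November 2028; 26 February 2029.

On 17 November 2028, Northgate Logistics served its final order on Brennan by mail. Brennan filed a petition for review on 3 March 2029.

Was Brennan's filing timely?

No

95 days after 17 November 2028 is February 20, 2029.
Service was by mail, adding 5 days: February 20, 2029 + 5 days = February 25, 2029.
February 25, 2029 is Sunday; February 26, 2029 is a listed holiday. The next qualifying day is February 27, 2029.
The deadline is February 27, 2029; the filing on March 3, 2029 is after that date.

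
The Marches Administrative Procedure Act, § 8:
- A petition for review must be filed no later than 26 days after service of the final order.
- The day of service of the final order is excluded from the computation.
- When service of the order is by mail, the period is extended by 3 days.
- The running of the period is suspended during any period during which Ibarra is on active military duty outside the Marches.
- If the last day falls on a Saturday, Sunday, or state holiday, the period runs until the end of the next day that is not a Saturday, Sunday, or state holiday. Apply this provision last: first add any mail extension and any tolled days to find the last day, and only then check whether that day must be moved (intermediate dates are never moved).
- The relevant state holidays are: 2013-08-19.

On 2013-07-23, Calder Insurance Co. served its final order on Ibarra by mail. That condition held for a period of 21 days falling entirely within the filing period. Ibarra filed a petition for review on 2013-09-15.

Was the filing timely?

26 days after 2013-07-23 is August 18, 2013.
Service was by mail, adding 3 days: August 18, 2013 + 3 days = August 21, 2013.
Tolling adds 21 days: August 21, 2013 + 21 days = September 11, 2013.
September 11, 2013 is a Wednesday and not a state holiday, so no extension applies.
The deadline is September 11, 2013; the filing on September 15, 2013 is after that date.

No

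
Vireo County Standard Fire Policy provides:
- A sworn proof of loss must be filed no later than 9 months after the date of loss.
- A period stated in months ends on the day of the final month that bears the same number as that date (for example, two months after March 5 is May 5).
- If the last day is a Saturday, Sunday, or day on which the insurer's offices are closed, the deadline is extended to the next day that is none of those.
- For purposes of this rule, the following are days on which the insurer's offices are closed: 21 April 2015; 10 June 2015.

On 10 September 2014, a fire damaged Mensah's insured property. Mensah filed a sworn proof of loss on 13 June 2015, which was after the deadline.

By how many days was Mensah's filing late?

2 days

9 months after 10 September 2014 is June 10, 2015.
June 10, 2015 is a listed holiday. The next qualifying day is June 11, 2015.
The deadline is June 11, 2015; from June 11, 2015 to June 13, 2015 is 2 days.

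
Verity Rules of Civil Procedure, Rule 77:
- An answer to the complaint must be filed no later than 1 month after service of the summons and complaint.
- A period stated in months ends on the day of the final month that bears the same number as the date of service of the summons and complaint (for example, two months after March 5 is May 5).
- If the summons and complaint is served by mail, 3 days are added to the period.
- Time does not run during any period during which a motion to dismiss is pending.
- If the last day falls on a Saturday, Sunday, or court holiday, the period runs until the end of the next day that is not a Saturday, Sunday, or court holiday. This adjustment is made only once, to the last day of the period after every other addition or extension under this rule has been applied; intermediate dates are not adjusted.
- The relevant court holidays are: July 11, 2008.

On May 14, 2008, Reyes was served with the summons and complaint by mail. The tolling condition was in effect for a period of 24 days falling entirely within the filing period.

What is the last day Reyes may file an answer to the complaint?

1 month after May 14, 2008 is June 14, 2008.
Service was by mail, adding 3 days: June 14, 2008 + 3 days = June 17, 2008.
Tolling adds 24 days: June 17, 2008 + 24 days = July 11, 2008.
July 11, 2008 is a listed holiday; July 12, 2008 is Saturday; July 13, 2008 is Sunday. The next qualifying day is July 14, 2008.

July 14, 2008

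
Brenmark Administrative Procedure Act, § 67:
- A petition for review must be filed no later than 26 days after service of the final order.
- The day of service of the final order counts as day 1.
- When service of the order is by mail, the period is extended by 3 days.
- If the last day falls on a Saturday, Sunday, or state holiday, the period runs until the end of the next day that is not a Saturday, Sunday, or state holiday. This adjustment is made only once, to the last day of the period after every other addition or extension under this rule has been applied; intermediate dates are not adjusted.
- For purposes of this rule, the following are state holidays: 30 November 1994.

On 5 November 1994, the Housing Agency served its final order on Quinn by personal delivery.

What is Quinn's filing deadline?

Counting 5 November 1994 as day 1, day 26 is November 30, 1994.
Service was not by mail, so no mail extension applies.
November 30, 1994 is a listed holiday. The next qualifying day is December 1, 1994.

December 1, 1994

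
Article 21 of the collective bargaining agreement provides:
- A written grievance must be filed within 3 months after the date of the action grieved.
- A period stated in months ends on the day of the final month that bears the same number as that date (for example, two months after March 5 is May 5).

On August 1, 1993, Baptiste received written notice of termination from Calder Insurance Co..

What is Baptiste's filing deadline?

3 months after August 1, 1993 is November 1, 1993.

November 1, 1993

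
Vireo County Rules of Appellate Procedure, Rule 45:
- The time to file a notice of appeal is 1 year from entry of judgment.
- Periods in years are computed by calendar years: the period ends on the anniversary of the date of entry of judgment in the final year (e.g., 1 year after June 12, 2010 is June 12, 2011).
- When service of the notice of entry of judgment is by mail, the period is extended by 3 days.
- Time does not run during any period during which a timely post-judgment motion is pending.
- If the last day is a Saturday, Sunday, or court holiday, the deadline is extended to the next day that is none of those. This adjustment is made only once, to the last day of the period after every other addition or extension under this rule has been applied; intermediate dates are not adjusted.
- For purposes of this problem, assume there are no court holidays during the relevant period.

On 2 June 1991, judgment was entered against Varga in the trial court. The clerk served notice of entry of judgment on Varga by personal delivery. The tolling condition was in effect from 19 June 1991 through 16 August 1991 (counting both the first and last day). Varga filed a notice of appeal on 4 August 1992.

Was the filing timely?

1 year after 2 June 1991 is June 2, 1992.
Service was not by mail, so no mail extension applies.
From June 19, 1991 through August 16, 1991 inclusive is 59 days; tolling adds 59 days: June 2, 1992 + 59 days = July 31, 1992.
July 31, 1992 is a Friday and not a court holiday, so no extension applies.
The deadline is July 31, 1992; the filing on August 4, 1992 is after that date.

No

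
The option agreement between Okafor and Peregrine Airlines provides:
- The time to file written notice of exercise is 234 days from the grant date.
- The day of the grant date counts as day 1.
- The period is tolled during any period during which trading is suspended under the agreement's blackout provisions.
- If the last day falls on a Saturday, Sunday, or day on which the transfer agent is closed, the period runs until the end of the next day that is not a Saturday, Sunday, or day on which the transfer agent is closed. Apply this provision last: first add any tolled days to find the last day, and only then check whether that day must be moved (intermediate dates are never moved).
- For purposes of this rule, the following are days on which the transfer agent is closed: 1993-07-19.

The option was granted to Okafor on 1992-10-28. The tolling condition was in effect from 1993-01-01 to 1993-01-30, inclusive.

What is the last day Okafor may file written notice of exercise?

July 20, 1993

Counting 1992-10-28 as day 1, day 234 is June 18, 1993.
From January 1, 1993 through January 30, 1993 inclusive is 30 days; tolling adds 30 days: June 18, 1993 + 30 days = July 18, 1993.
July 18, 1993 is Sunday; July 19, 1993 is a listed holiday. The next qualifying day is July 20, 1993.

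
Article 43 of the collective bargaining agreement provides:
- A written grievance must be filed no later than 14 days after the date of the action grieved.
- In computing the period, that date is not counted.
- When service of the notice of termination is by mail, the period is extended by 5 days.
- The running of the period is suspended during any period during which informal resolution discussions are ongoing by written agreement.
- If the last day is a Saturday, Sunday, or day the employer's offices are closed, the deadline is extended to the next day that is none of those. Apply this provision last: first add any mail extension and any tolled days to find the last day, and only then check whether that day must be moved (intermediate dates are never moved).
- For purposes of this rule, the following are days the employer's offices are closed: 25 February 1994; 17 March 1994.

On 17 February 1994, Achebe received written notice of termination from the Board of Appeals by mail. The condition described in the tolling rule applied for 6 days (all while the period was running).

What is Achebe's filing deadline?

March 14, 1994

14 days after 17 February 1994 is March 3, 1994.
Service was by mail, adding 5 days: March 3, 1994 + 5 days = March 8, 1994.
Tolling adds 6 days: March 8, 1994 + 6 days = March 14, 1994.
March 14, 1994 is a Monday and not a day the employer's offices are closed, so no extension applies.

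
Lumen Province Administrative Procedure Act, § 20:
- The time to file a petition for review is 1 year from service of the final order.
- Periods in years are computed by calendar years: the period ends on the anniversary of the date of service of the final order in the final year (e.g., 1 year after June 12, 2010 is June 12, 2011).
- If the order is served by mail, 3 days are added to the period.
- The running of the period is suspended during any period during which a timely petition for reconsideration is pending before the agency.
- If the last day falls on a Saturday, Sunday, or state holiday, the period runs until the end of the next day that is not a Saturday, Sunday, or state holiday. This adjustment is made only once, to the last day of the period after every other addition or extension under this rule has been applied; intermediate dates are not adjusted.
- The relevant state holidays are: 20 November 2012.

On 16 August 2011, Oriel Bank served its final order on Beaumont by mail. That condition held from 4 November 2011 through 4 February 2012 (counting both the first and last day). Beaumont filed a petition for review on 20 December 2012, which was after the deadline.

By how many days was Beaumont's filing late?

1 year after 16 August 2011 is August 16, 2012.
Service was by mail, adding 3 days: August 16, 2012 + 3 days = August 19, 2012.
From November 4, 2011 through February 4, 2012 inclusive is 93 days; tolling adds 93 days: August 19, 2012 + 93 days = November 20, 2012.
November 20, 2012 is a listed holiday. The next qualifying day is November 21, 2012.
The deadline is November 21, 2012; from November 21, 2012 to December 20, 2012 is 29 days.

29 days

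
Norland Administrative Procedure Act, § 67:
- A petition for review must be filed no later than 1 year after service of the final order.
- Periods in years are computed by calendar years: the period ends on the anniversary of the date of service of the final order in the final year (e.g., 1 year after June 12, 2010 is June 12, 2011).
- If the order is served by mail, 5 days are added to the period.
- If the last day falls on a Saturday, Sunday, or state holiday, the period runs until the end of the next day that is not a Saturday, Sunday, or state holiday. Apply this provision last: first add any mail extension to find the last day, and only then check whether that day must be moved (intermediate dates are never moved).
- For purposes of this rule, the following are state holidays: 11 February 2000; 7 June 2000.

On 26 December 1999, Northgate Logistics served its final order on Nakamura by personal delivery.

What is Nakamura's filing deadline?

1 year after 26 December 1999 is December 26, 2000.
Service was not by mail, so no mail extension applies.
December 26, 2000 is a Tuesday and not a state holiday, so no extension applies.

December 26, 2000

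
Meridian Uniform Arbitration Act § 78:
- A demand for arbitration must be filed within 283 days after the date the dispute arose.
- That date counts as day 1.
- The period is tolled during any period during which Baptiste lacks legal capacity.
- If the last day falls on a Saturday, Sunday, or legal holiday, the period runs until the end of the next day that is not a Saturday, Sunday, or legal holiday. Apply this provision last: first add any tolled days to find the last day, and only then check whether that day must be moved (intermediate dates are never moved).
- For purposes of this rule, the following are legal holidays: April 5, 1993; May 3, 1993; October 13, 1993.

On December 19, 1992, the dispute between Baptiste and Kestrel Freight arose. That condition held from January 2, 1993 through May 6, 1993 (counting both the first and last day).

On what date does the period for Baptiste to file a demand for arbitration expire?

Counting December 19, 1992 as day 1, day 283 is September 27, 1993.
From January 2, 1993 through May 6, 1993 inclusive is 125 days; tolling adds 125 days: September 27, 1993 + 125 days = January 30, 1994.
January 30, 1994 is Sunday. The next qualifying day is January 31, 1994.

January 31, 1994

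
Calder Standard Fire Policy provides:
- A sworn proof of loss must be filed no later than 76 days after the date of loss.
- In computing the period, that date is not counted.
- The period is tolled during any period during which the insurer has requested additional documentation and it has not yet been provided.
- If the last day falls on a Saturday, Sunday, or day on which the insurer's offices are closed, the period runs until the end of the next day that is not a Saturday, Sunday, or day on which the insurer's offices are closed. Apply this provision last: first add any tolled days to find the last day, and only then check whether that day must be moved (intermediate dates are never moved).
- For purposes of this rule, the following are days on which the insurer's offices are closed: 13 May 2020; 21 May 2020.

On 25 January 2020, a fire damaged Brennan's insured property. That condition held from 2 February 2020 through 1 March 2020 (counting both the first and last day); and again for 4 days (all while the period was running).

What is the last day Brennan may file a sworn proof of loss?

May 14, 2020

76 days after 25 January 2020 is April 10, 2020.
From February 2, 2020 through March 1, 2020 inclusive is 29 days; tolling adds 29 days: April 10, 2020 + 29 days = May 9, 2020.
Tolling adds 4 days: May 9, 2020 + 4 days = May 13, 2020.
May 13, 2020 is a listed holiday. The next qualifying day is May 14, 2020.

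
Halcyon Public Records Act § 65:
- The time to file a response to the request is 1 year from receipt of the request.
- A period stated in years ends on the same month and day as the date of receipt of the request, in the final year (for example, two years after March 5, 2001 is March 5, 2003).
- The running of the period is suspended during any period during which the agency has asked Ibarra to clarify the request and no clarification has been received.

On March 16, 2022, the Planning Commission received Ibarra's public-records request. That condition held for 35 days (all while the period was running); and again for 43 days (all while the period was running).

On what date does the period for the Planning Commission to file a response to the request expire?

June 2, 2023

1 year after March 16, 2022 is March 16, 2023.
Tolling adds 35 days: March 16, 2023 + 35 days = April 20, 2023.
Tolling adds 43 days: April 20, 2023 + 43 days = June 2, 2023.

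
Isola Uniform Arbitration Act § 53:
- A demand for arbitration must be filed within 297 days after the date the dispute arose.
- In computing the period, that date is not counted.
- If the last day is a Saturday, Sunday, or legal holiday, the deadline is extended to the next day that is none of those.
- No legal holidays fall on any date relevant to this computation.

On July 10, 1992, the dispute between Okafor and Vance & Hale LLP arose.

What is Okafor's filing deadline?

297 days after July 10, 1992 is May 3, 1993.
May 3, 1993 is a Monday and not a legal holiday, so no extension applies.

May 3, 1993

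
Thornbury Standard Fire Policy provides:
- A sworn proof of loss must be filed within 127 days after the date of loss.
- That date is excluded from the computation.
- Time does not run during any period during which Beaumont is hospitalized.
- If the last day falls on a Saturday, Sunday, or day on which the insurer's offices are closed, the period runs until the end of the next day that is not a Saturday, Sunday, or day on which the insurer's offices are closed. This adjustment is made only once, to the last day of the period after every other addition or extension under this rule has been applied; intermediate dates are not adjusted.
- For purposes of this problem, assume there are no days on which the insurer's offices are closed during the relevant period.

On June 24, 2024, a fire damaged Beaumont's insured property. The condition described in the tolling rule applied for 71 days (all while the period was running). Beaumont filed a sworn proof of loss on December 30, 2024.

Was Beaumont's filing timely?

Yes

127 days after June 24, 2024 is October 29, 2024.
Tolling adds 71 days: October 29, 2024 + 71 days = January 8, 2025.
January 8, 2025 is a Wednesday and not a day on which the insurer's offices are closed, so no extension applies.
The deadline is January 8, 2025; the filing on December 30, 2024 is on or before that date.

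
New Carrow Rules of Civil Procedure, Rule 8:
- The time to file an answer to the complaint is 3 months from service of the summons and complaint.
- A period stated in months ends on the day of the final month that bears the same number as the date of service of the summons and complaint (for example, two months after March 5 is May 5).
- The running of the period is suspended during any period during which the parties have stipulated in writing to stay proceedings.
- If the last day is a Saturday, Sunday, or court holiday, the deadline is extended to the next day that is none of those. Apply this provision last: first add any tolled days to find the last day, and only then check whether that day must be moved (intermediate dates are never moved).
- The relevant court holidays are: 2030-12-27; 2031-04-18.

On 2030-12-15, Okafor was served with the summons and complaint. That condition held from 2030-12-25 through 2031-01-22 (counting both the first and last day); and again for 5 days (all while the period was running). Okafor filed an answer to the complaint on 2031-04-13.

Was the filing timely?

Yes

3 months after 2030-12-15 is March 15, 2031.
From December 25, 2030 through January 22, 2031 inclusive is 29 days; tolling adds 29 days: March 15, 2031 + 29 days = April 13, 2031.
Tolling adds 5 days: April 13, 2031 + 5 days = April 18, 2031.
April 18, 2031 is a listed holiday; April 19, 2031 is Saturday; April 20, 2031 is Sunday. The next qualifying day is April 21, 2031.
The deadline is April 21, 2031; the filing on April 13, 2031 is on or before that date.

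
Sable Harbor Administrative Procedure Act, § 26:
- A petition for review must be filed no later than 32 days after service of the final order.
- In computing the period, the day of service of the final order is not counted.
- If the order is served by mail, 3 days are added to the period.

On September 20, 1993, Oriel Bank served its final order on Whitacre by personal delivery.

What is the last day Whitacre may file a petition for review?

32 days after September 20, 1993 is October 22, 1993.
Service was not by mail, so no mail extension applies.

October 22, 1993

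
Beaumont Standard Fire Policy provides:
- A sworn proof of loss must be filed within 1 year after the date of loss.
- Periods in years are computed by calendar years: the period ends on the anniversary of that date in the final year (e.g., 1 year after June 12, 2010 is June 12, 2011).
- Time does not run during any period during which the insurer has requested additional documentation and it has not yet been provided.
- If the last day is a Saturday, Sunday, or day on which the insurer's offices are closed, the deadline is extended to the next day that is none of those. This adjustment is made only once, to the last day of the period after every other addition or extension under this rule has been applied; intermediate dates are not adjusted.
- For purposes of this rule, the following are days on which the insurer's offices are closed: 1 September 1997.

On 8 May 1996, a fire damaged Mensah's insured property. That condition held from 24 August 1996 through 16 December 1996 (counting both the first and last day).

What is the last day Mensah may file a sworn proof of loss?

1 year after 8 May 1996 is May 8, 1997.
From August 24, 1996 through December 16, 1996 inclusive is 115 days; tolling adds 115 days: May 8, 1997 + 115 days = August 31, 1997.
August 31, 1997 is Sunday; September 1, 1997 is a listed holiday. The next qualifying day is September 2, 1997.

September 2, 1997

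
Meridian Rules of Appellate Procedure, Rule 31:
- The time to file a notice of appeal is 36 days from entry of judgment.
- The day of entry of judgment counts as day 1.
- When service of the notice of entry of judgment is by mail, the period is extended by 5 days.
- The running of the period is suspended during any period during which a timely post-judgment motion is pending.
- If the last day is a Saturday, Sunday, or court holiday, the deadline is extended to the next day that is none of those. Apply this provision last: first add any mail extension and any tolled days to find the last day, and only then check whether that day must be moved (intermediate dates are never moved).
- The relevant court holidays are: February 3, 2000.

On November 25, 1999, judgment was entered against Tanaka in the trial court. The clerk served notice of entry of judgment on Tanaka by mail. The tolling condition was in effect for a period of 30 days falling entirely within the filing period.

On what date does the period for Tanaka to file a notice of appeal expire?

Counting November 25, 1999 as day 1, day 36 is December 30, 1999.
Service was by mail, adding 5 days: December 30, 1999 + 5 days = January 4, 2000.
Tolling adds 30 days: January 4, 2000 + 30 days = February 3, 2000.
February 3, 2000 is a listed holiday. The next qualifying day is February 4, 2000.

February 4, 2000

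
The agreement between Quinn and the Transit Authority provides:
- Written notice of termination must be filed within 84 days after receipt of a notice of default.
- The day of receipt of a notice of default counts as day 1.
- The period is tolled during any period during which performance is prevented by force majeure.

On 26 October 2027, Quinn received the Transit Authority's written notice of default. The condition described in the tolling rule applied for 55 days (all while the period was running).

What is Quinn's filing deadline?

March 12, 2028

Counting 26 October 2027 as day 1, day 84 is January 17, 2028.
Tolling adds 55 days: January 17, 2028 + 55 days = March 12, 2028.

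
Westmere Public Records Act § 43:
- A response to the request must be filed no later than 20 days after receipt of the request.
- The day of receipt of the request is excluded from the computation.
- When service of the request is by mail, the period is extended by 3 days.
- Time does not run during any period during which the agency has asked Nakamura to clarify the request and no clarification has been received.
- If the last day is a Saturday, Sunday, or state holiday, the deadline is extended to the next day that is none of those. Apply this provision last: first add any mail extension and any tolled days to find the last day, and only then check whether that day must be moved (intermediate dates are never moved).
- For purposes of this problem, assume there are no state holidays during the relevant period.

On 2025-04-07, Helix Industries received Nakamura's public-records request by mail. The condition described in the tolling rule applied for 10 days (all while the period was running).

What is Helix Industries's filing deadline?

May 12, 2025

20 days after 2025-04-07 is April 27, 2025.
Service was by mail, adding 3 days: April 27, 2025 + 3 days = April 30, 2025.
Tolling adds 10 days: April 30, 2025 + 10 days = May 10, 2025.
May 10, 2025 is Saturday; May 11, 2025 is Sunday. The next qualifying day is May 12, 2025.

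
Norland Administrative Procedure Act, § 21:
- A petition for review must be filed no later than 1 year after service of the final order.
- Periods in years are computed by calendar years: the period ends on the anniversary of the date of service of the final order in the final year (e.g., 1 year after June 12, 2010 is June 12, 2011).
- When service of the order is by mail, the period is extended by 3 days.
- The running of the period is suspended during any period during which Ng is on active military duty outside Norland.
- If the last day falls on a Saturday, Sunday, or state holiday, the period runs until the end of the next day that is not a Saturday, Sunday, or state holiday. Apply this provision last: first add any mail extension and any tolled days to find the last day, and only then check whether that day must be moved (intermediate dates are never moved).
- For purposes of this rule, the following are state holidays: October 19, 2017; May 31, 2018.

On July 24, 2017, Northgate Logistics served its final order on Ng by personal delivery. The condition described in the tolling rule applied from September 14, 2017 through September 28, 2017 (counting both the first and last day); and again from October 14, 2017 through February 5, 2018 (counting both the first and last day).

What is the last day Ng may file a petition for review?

December 3, 2018

1 year after July 24, 2017 is July 24, 2018.
Service was not by mail, so no mail extension applies.
From September 14, 2017 through September 28, 2017 inclusive is 15 days; tolling adds 15 days: July 24, 2018 + 15 days = August 8, 2018.
From October 14, 2017 through February 5, 2018 inclusive is 115 days; tolling adds 115 days: August 8, 2018 + 115 days = December 1, 2018.
December 1, 2018 is Saturday; December 2, 2018 is Sunday. The next qualifying day is December 3, 2018.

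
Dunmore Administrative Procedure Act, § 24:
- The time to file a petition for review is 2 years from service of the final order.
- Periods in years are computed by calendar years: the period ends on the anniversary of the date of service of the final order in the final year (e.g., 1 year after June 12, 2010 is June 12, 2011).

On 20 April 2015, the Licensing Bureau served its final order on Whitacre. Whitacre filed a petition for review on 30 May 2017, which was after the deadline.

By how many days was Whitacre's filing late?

40 days

2 years after 20 April 2015 is April 20, 2017.
The deadline is April 20, 2017; from April 20, 2017 to May 30, 2017 is 40 days.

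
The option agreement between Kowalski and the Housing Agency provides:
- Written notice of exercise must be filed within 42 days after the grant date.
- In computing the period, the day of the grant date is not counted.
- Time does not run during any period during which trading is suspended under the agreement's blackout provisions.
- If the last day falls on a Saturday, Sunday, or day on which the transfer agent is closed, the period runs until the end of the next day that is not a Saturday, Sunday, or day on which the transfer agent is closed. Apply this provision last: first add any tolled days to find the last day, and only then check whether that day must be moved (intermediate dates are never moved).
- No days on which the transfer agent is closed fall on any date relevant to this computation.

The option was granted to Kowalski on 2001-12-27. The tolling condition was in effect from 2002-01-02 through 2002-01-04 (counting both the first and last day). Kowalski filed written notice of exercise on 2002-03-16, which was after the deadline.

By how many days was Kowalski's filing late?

33 days

42 days after 2001-12-27 is February 7, 2002.
From January 2, 2002 through January 4, 2002 inclusive is 3 days; tolling adds 3 days: February 7, 2002 + 3 days = February 10, 2002.
February 10, 2002 is Sunday. The next qualifying day is February 11, 2002.
The deadline is February 11, 2002; from February 11, 2002 to March 16, 2002 is 33 days.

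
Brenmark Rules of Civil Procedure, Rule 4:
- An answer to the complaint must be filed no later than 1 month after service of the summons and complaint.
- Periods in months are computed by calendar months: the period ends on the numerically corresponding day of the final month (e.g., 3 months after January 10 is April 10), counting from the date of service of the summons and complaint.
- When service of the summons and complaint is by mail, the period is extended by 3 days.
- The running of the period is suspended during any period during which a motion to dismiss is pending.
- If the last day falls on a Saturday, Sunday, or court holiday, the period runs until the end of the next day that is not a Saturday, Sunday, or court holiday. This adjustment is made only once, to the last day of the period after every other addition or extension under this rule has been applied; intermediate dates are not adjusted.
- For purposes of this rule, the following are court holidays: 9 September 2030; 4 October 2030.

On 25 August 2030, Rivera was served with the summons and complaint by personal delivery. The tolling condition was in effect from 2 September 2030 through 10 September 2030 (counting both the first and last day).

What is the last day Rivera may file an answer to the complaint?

October 7, 2030

1 month after 25 August 2030 is September 25, 2030.
Service was not by mail, so no mail extension applies.
From September 2, 2030 through September 10, 2030 inclusive is 9 days; tolling adds 9 days: September 25, 2030 + 9 days = October 4, 2030.
October 4, 2030 is a listed holiday; October 5, 2030 is Saturday; October 6, 2030 is Sunday. The next qualifying day is October 7, 2030.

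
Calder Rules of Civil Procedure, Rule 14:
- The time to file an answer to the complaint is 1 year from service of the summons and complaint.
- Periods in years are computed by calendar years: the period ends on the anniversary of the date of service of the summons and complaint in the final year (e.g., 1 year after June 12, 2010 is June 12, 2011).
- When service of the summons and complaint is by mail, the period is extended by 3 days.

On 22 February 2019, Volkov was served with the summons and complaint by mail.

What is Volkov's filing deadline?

1 year after 22 February 2019 is February 22, 2020.
Service was by mail, adding 3 days: February 22, 2020 + 3 days = February 25, 2020.

February 25, 2020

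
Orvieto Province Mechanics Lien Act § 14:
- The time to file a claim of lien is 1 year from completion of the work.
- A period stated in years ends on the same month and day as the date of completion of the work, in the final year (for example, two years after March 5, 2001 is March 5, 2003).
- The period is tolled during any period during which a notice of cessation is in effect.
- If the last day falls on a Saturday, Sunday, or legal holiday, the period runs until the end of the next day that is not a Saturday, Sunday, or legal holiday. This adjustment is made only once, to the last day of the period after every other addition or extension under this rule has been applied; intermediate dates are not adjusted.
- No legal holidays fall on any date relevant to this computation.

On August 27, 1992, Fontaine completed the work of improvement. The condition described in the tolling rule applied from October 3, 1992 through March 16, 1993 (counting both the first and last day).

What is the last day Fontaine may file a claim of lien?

February 8, 1994

1 year after August 27, 1992 is August 27, 1993.
From October 3, 1992 through March 16, 1993 inclusive is 165 days; tolling adds 165 days: August 27, 1993 + 165 days = February 8, 1994.
February 8, 1994 is a Tuesday and not a legal holiday, so no extension applies.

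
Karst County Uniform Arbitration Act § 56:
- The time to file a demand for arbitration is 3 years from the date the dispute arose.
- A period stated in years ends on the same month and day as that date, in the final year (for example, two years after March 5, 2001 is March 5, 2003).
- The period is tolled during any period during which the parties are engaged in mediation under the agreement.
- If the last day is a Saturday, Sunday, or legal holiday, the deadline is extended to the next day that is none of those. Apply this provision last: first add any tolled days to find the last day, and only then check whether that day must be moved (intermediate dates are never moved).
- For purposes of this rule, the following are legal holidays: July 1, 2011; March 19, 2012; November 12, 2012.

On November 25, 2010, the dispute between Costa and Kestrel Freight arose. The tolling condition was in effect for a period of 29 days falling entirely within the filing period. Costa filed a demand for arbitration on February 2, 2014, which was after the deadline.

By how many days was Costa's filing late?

40 days

3 years after November 25, 2010 is November 25, 2013.
Tolling adds 29 days: November 25, 2013 + 29 days = December 24, 2013.
December 24, 2013 is a Tuesday and not a legal holiday, so no extension applies.
The deadline is December 24, 2013; from December 24, 2013 to February 2, 2014 is 40 days.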